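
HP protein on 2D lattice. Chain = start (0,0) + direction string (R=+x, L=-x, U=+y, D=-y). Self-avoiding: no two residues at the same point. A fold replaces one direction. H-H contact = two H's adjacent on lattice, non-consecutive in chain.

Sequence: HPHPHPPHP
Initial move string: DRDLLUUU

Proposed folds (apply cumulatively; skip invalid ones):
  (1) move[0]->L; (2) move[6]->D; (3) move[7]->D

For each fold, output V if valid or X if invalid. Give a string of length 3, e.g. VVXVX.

Initial: DRDLLUUU -> [(0, 0), (0, -1), (1, -1), (1, -2), (0, -2), (-1, -2), (-1, -1), (-1, 0), (-1, 1)]
Fold 1: move[0]->L => LRDLLUUU INVALID (collision), skipped
Fold 2: move[6]->D => DRDLLUDU INVALID (collision), skipped
Fold 3: move[7]->D => DRDLLUUD INVALID (collision), skipped

Answer: XXX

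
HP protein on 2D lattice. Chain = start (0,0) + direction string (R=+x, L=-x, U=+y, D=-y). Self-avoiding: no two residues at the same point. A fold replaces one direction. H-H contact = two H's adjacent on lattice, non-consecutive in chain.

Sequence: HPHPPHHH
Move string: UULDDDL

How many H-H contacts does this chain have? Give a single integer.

Answer: 1

Derivation:
Positions: [(0, 0), (0, 1), (0, 2), (-1, 2), (-1, 1), (-1, 0), (-1, -1), (-2, -1)]
H-H contact: residue 0 @(0,0) - residue 5 @(-1, 0)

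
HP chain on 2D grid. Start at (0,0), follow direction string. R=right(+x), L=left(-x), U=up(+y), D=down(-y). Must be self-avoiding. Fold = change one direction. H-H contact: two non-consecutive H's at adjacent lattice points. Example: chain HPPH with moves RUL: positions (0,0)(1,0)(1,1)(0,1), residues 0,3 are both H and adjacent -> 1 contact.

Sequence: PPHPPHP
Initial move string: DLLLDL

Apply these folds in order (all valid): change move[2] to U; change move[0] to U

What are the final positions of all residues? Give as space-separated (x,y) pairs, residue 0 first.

Answer: (0,0) (0,1) (-1,1) (-1,2) (-2,2) (-2,1) (-3,1)

Derivation:
Initial moves: DLLLDL
Fold: move[2]->U => DLULDL (positions: [(0, 0), (0, -1), (-1, -1), (-1, 0), (-2, 0), (-2, -1), (-3, -1)])
Fold: move[0]->U => ULULDL (positions: [(0, 0), (0, 1), (-1, 1), (-1, 2), (-2, 2), (-2, 1), (-3, 1)])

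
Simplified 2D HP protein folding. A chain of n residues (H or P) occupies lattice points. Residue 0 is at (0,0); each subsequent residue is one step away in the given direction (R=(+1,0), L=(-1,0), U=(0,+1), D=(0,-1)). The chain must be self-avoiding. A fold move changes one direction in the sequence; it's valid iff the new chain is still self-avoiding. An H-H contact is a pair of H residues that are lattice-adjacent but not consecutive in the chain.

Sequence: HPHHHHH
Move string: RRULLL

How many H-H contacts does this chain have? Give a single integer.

Positions: [(0, 0), (1, 0), (2, 0), (2, 1), (1, 1), (0, 1), (-1, 1)]
H-H contact: residue 0 @(0,0) - residue 5 @(0, 1)

Answer: 1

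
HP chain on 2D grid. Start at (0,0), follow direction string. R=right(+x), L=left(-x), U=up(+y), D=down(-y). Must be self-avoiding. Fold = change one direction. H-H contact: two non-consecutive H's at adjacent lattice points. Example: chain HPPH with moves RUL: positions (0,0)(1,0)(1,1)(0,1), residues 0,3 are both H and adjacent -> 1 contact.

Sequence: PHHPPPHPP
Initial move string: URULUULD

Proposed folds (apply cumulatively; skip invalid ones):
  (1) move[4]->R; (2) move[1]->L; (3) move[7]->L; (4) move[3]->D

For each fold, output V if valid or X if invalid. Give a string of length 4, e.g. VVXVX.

Answer: XVVX

Derivation:
Initial: URULUULD -> [(0, 0), (0, 1), (1, 1), (1, 2), (0, 2), (0, 3), (0, 4), (-1, 4), (-1, 3)]
Fold 1: move[4]->R => URULRULD INVALID (collision), skipped
Fold 2: move[1]->L => ULULUULD VALID
Fold 3: move[7]->L => ULULUULL VALID
Fold 4: move[3]->D => ULUDUULL INVALID (collision), skipped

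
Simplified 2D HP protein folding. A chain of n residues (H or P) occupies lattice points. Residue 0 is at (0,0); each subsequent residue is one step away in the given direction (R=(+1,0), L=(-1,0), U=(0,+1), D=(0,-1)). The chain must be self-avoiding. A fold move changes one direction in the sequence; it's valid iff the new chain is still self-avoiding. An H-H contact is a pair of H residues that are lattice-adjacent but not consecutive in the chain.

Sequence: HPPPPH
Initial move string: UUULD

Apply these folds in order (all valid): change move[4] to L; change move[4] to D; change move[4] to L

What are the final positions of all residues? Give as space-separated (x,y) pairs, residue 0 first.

Initial moves: UUULD
Fold: move[4]->L => UUULL (positions: [(0, 0), (0, 1), (0, 2), (0, 3), (-1, 3), (-2, 3)])
Fold: move[4]->D => UUULD (positions: [(0, 0), (0, 1), (0, 2), (0, 3), (-1, 3), (-1, 2)])
Fold: move[4]->L => UUULL (positions: [(0, 0), (0, 1), (0, 2), (0, 3), (-1, 3), (-2, 3)])

Answer: (0,0) (0,1) (0,2) (0,3) (-1,3) (-2,3)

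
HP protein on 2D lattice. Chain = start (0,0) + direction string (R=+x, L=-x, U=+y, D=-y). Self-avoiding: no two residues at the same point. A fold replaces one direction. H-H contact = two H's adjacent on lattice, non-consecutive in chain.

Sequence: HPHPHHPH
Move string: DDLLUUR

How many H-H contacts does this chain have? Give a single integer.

Positions: [(0, 0), (0, -1), (0, -2), (-1, -2), (-2, -2), (-2, -1), (-2, 0), (-1, 0)]
H-H contact: residue 0 @(0,0) - residue 7 @(-1, 0)

Answer: 1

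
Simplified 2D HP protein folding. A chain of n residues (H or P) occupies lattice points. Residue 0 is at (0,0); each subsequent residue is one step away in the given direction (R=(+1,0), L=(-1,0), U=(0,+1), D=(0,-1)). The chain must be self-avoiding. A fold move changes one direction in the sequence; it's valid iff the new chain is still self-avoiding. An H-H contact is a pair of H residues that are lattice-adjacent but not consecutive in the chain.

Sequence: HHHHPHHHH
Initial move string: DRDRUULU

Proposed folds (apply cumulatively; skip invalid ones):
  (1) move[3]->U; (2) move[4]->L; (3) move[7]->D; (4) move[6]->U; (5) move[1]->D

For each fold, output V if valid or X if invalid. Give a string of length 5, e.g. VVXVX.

Answer: XXXVV

Derivation:
Initial: DRDRUULU -> [(0, 0), (0, -1), (1, -1), (1, -2), (2, -2), (2, -1), (2, 0), (1, 0), (1, 1)]
Fold 1: move[3]->U => DRDUUULU INVALID (collision), skipped
Fold 2: move[4]->L => DRDRLULU INVALID (collision), skipped
Fold 3: move[7]->D => DRDRUULD INVALID (collision), skipped
Fold 4: move[6]->U => DRDRUUUU VALID
Fold 5: move[1]->D => DDDRUUUU VALID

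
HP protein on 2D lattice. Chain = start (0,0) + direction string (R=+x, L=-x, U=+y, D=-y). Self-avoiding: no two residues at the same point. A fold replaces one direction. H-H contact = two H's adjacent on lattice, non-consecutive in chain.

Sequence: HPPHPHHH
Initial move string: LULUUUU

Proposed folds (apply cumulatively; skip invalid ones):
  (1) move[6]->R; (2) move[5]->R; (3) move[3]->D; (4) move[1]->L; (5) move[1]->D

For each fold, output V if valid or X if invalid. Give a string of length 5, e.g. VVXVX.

Initial: LULUUUU -> [(0, 0), (-1, 0), (-1, 1), (-2, 1), (-2, 2), (-2, 3), (-2, 4), (-2, 5)]
Fold 1: move[6]->R => LULUUUR VALID
Fold 2: move[5]->R => LULUURR VALID
Fold 3: move[3]->D => LULDURR INVALID (collision), skipped
Fold 4: move[1]->L => LLLUURR VALID
Fold 5: move[1]->D => LDLUURR VALID

Answer: VVXVV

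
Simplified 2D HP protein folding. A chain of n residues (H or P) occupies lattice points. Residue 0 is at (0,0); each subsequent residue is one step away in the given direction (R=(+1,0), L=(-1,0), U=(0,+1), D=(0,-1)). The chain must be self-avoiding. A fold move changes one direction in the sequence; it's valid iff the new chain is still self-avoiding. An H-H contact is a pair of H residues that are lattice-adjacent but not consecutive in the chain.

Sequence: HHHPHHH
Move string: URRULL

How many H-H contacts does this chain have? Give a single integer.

Answer: 2

Derivation:
Positions: [(0, 0), (0, 1), (1, 1), (2, 1), (2, 2), (1, 2), (0, 2)]
H-H contact: residue 1 @(0,1) - residue 6 @(0, 2)
H-H contact: residue 2 @(1,1) - residue 5 @(1, 2)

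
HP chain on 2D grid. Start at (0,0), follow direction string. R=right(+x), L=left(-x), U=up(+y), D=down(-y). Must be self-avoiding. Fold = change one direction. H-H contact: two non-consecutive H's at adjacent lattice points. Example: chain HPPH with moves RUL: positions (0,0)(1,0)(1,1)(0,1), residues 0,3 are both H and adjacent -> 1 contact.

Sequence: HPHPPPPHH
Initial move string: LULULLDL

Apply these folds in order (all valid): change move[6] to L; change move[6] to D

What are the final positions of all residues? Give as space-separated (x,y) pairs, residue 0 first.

Answer: (0,0) (-1,0) (-1,1) (-2,1) (-2,2) (-3,2) (-4,2) (-4,1) (-5,1)

Derivation:
Initial moves: LULULLDL
Fold: move[6]->L => LULULLLL (positions: [(0, 0), (-1, 0), (-1, 1), (-2, 1), (-2, 2), (-3, 2), (-4, 2), (-5, 2), (-6, 2)])
Fold: move[6]->D => LULULLDL (positions: [(0, 0), (-1, 0), (-1, 1), (-2, 1), (-2, 2), (-3, 2), (-4, 2), (-4, 1), (-5, 1)])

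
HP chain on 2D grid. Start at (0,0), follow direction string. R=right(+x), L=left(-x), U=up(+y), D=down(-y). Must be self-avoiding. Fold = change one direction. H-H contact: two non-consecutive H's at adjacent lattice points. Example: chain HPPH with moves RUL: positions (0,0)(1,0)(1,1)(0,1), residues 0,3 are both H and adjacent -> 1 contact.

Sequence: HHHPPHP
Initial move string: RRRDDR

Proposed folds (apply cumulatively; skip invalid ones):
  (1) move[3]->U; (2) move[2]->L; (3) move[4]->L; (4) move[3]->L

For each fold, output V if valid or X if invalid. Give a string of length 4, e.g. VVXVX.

Initial: RRRDDR -> [(0, 0), (1, 0), (2, 0), (3, 0), (3, -1), (3, -2), (4, -2)]
Fold 1: move[3]->U => RRRUDR INVALID (collision), skipped
Fold 2: move[2]->L => RRLDDR INVALID (collision), skipped
Fold 3: move[4]->L => RRRDLR INVALID (collision), skipped
Fold 4: move[3]->L => RRRLDR INVALID (collision), skipped

Answer: XXXX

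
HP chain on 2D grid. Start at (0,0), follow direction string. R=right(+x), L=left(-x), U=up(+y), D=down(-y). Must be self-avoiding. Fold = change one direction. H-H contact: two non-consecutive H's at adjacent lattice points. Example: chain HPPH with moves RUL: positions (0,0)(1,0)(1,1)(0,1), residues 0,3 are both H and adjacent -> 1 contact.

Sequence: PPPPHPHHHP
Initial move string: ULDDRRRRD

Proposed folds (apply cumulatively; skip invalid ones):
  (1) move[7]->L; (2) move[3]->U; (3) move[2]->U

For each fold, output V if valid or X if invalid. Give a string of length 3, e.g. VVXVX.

Initial: ULDDRRRRD -> [(0, 0), (0, 1), (-1, 1), (-1, 0), (-1, -1), (0, -1), (1, -1), (2, -1), (3, -1), (3, -2)]
Fold 1: move[7]->L => ULDDRRRLD INVALID (collision), skipped
Fold 2: move[3]->U => ULDURRRRD INVALID (collision), skipped
Fold 3: move[2]->U => ULUDRRRRD INVALID (collision), skipped

Answer: XXX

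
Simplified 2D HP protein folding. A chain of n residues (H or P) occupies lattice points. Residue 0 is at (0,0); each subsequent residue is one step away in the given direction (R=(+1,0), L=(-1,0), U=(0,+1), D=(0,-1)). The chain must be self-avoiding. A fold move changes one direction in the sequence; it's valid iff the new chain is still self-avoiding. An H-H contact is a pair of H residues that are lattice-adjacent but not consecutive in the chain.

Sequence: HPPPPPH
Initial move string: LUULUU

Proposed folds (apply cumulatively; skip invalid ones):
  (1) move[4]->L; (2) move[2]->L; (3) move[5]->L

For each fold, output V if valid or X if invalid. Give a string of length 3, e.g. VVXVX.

Answer: VVV

Derivation:
Initial: LUULUU -> [(0, 0), (-1, 0), (-1, 1), (-1, 2), (-2, 2), (-2, 3), (-2, 4)]
Fold 1: move[4]->L => LUULLU VALID
Fold 2: move[2]->L => LULLLU VALID
Fold 3: move[5]->L => LULLLL VALID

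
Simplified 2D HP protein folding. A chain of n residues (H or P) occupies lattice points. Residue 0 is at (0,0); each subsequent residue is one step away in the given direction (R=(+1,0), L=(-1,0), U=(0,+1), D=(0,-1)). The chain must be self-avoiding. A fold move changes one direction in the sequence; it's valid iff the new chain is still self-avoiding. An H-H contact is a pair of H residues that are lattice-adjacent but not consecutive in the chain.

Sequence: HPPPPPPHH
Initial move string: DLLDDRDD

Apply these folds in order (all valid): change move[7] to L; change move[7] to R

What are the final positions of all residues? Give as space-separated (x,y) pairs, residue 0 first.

Initial moves: DLLDDRDD
Fold: move[7]->L => DLLDDRDL (positions: [(0, 0), (0, -1), (-1, -1), (-2, -1), (-2, -2), (-2, -3), (-1, -3), (-1, -4), (-2, -4)])
Fold: move[7]->R => DLLDDRDR (positions: [(0, 0), (0, -1), (-1, -1), (-2, -1), (-2, -2), (-2, -3), (-1, -3), (-1, -4), (0, -4)])

Answer: (0,0) (0,-1) (-1,-1) (-2,-1) (-2,-2) (-2,-3) (-1,-3) (-1,-4) (0,-4)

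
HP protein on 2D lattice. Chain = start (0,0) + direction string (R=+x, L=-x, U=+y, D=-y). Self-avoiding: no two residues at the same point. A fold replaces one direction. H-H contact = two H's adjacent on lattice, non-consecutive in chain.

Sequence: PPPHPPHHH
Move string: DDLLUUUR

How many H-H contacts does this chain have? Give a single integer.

Positions: [(0, 0), (0, -1), (0, -2), (-1, -2), (-2, -2), (-2, -1), (-2, 0), (-2, 1), (-1, 1)]
No H-H contacts found.

Answer: 0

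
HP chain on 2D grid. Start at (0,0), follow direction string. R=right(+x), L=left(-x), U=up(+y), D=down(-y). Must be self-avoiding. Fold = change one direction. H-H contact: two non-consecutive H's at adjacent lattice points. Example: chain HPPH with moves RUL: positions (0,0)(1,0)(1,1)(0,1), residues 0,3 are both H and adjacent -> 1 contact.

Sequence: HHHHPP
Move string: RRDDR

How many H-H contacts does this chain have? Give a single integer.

Answer: 0

Derivation:
Positions: [(0, 0), (1, 0), (2, 0), (2, -1), (2, -2), (3, -2)]
No H-H contacts found.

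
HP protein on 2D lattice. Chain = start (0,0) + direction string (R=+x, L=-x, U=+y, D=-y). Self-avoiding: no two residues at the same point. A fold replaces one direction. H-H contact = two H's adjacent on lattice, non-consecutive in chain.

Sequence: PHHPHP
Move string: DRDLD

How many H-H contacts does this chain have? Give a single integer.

Positions: [(0, 0), (0, -1), (1, -1), (1, -2), (0, -2), (0, -3)]
H-H contact: residue 1 @(0,-1) - residue 4 @(0, -2)

Answer: 1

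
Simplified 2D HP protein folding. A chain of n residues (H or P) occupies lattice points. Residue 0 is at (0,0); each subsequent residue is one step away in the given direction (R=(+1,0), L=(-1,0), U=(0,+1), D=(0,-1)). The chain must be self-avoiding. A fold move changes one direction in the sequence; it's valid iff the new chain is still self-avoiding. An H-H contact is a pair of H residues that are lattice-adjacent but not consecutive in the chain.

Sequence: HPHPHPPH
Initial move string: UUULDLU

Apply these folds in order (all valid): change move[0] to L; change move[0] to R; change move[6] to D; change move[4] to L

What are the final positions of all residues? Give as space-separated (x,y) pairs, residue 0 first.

Initial moves: UUULDLU
Fold: move[0]->L => LUULDLU (positions: [(0, 0), (-1, 0), (-1, 1), (-1, 2), (-2, 2), (-2, 1), (-3, 1), (-3, 2)])
Fold: move[0]->R => RUULDLU (positions: [(0, 0), (1, 0), (1, 1), (1, 2), (0, 2), (0, 1), (-1, 1), (-1, 2)])
Fold: move[6]->D => RUULDLD (positions: [(0, 0), (1, 0), (1, 1), (1, 2), (0, 2), (0, 1), (-1, 1), (-1, 0)])
Fold: move[4]->L => RUULLLD (positions: [(0, 0), (1, 0), (1, 1), (1, 2), (0, 2), (-1, 2), (-2, 2), (-2, 1)])

Answer: (0,0) (1,0) (1,1) (1,2) (0,2) (-1,2) (-2,2) (-2,1)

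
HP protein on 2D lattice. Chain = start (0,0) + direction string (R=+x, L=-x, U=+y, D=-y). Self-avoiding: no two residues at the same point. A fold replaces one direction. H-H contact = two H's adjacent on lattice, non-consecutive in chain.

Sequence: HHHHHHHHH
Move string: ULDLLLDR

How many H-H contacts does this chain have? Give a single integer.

Positions: [(0, 0), (0, 1), (-1, 1), (-1, 0), (-2, 0), (-3, 0), (-4, 0), (-4, -1), (-3, -1)]
H-H contact: residue 0 @(0,0) - residue 3 @(-1, 0)
H-H contact: residue 5 @(-3,0) - residue 8 @(-3, -1)

Answer: 2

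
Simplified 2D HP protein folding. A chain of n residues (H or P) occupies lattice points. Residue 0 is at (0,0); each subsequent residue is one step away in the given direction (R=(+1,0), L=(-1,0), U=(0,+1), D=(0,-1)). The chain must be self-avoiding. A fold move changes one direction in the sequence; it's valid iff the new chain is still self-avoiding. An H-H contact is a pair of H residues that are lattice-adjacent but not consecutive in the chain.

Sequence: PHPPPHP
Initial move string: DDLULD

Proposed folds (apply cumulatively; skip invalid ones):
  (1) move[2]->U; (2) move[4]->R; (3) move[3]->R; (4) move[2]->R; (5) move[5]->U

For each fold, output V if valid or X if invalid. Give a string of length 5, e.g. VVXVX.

Initial: DDLULD -> [(0, 0), (0, -1), (0, -2), (-1, -2), (-1, -1), (-2, -1), (-2, -2)]
Fold 1: move[2]->U => DDUULD INVALID (collision), skipped
Fold 2: move[4]->R => DDLURD INVALID (collision), skipped
Fold 3: move[3]->R => DDLRLD INVALID (collision), skipped
Fold 4: move[2]->R => DDRULD INVALID (collision), skipped
Fold 5: move[5]->U => DDLULU VALID

Answer: XXXXV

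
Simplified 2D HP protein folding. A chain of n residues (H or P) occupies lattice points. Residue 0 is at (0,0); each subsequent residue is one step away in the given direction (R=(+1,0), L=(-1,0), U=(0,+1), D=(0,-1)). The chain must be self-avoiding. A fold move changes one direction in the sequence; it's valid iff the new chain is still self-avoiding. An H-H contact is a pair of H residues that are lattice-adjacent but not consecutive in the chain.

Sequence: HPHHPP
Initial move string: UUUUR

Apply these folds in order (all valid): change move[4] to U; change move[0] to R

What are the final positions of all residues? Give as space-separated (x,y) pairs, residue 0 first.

Initial moves: UUUUR
Fold: move[4]->U => UUUUU (positions: [(0, 0), (0, 1), (0, 2), (0, 3), (0, 4), (0, 5)])
Fold: move[0]->R => RUUUU (positions: [(0, 0), (1, 0), (1, 1), (1, 2), (1, 3), (1, 4)])

Answer: (0,0) (1,0) (1,1) (1,2) (1,3) (1,4)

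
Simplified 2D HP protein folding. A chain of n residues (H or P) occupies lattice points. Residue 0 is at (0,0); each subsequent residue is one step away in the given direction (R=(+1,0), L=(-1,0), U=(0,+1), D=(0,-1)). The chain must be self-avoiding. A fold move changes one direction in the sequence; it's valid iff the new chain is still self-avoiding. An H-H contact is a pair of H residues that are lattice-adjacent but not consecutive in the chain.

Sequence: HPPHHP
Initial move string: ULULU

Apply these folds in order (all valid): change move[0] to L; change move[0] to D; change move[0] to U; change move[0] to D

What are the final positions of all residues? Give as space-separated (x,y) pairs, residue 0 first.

Initial moves: ULULU
Fold: move[0]->L => LLULU (positions: [(0, 0), (-1, 0), (-2, 0), (-2, 1), (-3, 1), (-3, 2)])
Fold: move[0]->D => DLULU (positions: [(0, 0), (0, -1), (-1, -1), (-1, 0), (-2, 0), (-2, 1)])
Fold: move[0]->U => ULULU (positions: [(0, 0), (0, 1), (-1, 1), (-1, 2), (-2, 2), (-2, 3)])
Fold: move[0]->D => DLULU (positions: [(0, 0), (0, -1), (-1, -1), (-1, 0), (-2, 0), (-2, 1)])

Answer: (0,0) (0,-1) (-1,-1) (-1,0) (-2,0) (-2,1)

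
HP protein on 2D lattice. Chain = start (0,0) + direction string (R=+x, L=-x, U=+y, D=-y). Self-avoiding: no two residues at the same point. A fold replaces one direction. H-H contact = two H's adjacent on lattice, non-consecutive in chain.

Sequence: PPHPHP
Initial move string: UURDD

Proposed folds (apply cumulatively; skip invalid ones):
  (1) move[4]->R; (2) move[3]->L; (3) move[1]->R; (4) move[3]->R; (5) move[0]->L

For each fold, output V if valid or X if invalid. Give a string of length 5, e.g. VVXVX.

Answer: VXVVX

Derivation:
Initial: UURDD -> [(0, 0), (0, 1), (0, 2), (1, 2), (1, 1), (1, 0)]
Fold 1: move[4]->R => UURDR VALID
Fold 2: move[3]->L => UURLR INVALID (collision), skipped
Fold 3: move[1]->R => URRDR VALID
Fold 4: move[3]->R => URRRR VALID
Fold 5: move[0]->L => LRRRR INVALID (collision), skipped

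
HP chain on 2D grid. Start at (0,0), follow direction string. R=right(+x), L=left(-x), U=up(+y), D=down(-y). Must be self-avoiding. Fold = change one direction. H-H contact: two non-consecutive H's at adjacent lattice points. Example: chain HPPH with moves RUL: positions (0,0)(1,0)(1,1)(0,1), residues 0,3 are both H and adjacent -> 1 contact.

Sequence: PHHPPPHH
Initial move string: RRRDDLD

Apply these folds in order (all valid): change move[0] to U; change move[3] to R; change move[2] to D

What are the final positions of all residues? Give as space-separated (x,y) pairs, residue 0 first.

Answer: (0,0) (0,1) (1,1) (1,0) (2,0) (2,-1) (1,-1) (1,-2)

Derivation:
Initial moves: RRRDDLD
Fold: move[0]->U => URRDDLD (positions: [(0, 0), (0, 1), (1, 1), (2, 1), (2, 0), (2, -1), (1, -1), (1, -2)])
Fold: move[3]->R => URRRDLD (positions: [(0, 0), (0, 1), (1, 1), (2, 1), (3, 1), (3, 0), (2, 0), (2, -1)])
Fold: move[2]->D => URDRDLD (positions: [(0, 0), (0, 1), (1, 1), (1, 0), (2, 0), (2, -1), (1, -1), (1, -2)])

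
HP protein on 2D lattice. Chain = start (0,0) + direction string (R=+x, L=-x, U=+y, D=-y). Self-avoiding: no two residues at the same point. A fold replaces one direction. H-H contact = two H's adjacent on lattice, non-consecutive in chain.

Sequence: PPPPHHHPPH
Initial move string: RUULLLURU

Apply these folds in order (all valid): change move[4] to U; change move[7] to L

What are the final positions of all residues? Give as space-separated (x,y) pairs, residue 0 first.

Answer: (0,0) (1,0) (1,1) (1,2) (0,2) (0,3) (-1,3) (-1,4) (-2,4) (-2,5)

Derivation:
Initial moves: RUULLLURU
Fold: move[4]->U => RUULULURU (positions: [(0, 0), (1, 0), (1, 1), (1, 2), (0, 2), (0, 3), (-1, 3), (-1, 4), (0, 4), (0, 5)])
Fold: move[7]->L => RUULULULU (positions: [(0, 0), (1, 0), (1, 1), (1, 2), (0, 2), (0, 3), (-1, 3), (-1, 4), (-2, 4), (-2, 5)])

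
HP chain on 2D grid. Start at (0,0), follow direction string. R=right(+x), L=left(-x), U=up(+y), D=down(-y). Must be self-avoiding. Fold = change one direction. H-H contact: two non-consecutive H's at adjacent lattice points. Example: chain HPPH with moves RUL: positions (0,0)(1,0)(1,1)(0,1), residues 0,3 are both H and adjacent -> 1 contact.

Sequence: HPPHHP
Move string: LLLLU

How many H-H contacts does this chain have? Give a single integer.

Answer: 0

Derivation:
Positions: [(0, 0), (-1, 0), (-2, 0), (-3, 0), (-4, 0), (-4, 1)]
No H-H contacts found.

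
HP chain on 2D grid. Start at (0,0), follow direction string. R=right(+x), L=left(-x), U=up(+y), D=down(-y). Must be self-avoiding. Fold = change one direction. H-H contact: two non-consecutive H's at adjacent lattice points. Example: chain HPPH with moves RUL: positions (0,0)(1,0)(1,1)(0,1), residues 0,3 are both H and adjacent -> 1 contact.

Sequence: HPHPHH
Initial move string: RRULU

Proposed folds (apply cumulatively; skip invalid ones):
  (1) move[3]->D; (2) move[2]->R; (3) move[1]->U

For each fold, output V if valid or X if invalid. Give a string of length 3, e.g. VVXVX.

Initial: RRULU -> [(0, 0), (1, 0), (2, 0), (2, 1), (1, 1), (1, 2)]
Fold 1: move[3]->D => RRUDU INVALID (collision), skipped
Fold 2: move[2]->R => RRRLU INVALID (collision), skipped
Fold 3: move[1]->U => RUULU VALID

Answer: XXV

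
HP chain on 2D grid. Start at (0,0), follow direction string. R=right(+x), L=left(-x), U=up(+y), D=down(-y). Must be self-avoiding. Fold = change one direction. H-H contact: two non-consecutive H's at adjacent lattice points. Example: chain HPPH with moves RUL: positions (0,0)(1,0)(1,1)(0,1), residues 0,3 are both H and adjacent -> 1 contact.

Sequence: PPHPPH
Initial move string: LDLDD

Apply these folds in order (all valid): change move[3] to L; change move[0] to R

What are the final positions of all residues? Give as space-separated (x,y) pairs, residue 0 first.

Answer: (0,0) (1,0) (1,-1) (0,-1) (-1,-1) (-1,-2)

Derivation:
Initial moves: LDLDD
Fold: move[3]->L => LDLLD (positions: [(0, 0), (-1, 0), (-1, -1), (-2, -1), (-3, -1), (-3, -2)])
Fold: move[0]->R => RDLLD (positions: [(0, 0), (1, 0), (1, -1), (0, -1), (-1, -1), (-1, -2)])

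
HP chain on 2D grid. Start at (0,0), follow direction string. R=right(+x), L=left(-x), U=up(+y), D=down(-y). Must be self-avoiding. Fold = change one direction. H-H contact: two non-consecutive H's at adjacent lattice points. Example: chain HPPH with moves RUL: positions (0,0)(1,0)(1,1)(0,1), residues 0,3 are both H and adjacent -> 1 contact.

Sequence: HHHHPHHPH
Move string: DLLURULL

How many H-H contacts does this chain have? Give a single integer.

Positions: [(0, 0), (0, -1), (-1, -1), (-2, -1), (-2, 0), (-1, 0), (-1, 1), (-2, 1), (-3, 1)]
H-H contact: residue 0 @(0,0) - residue 5 @(-1, 0)
H-H contact: residue 2 @(-1,-1) - residue 5 @(-1, 0)

Answer: 2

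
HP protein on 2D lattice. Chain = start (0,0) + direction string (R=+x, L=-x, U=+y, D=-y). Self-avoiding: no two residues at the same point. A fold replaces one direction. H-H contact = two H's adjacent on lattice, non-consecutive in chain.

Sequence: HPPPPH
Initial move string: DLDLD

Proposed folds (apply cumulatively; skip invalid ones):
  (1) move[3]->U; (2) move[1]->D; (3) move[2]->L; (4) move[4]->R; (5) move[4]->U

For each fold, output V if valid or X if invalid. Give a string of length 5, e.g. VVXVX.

Initial: DLDLD -> [(0, 0), (0, -1), (-1, -1), (-1, -2), (-2, -2), (-2, -3)]
Fold 1: move[3]->U => DLDUD INVALID (collision), skipped
Fold 2: move[1]->D => DDDLD VALID
Fold 3: move[2]->L => DDLLD VALID
Fold 4: move[4]->R => DDLLR INVALID (collision), skipped
Fold 5: move[4]->U => DDLLU VALID

Answer: XVVXV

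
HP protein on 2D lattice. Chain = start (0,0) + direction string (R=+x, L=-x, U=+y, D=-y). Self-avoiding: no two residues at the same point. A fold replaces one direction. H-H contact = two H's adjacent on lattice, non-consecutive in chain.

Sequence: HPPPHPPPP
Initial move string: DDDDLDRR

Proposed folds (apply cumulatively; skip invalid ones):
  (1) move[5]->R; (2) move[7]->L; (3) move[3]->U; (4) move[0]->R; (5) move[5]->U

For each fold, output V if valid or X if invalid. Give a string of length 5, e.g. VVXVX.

Answer: XXXVX

Derivation:
Initial: DDDDLDRR -> [(0, 0), (0, -1), (0, -2), (0, -3), (0, -4), (-1, -4), (-1, -5), (0, -5), (1, -5)]
Fold 1: move[5]->R => DDDDLRRR INVALID (collision), skipped
Fold 2: move[7]->L => DDDDLDRL INVALID (collision), skipped
Fold 3: move[3]->U => DDDULDRR INVALID (collision), skipped
Fold 4: move[0]->R => RDDDLDRR VALID
Fold 5: move[5]->U => RDDDLURR INVALID (collision), skipped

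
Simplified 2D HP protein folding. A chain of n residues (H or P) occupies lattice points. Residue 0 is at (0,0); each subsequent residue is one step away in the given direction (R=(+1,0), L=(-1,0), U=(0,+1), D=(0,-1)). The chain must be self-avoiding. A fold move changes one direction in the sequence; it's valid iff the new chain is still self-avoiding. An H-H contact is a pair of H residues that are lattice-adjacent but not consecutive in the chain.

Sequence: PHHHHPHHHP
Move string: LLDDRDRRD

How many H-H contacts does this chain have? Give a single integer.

Answer: 0

Derivation:
Positions: [(0, 0), (-1, 0), (-2, 0), (-2, -1), (-2, -2), (-1, -2), (-1, -3), (0, -3), (1, -3), (1, -4)]
No H-H contacts found.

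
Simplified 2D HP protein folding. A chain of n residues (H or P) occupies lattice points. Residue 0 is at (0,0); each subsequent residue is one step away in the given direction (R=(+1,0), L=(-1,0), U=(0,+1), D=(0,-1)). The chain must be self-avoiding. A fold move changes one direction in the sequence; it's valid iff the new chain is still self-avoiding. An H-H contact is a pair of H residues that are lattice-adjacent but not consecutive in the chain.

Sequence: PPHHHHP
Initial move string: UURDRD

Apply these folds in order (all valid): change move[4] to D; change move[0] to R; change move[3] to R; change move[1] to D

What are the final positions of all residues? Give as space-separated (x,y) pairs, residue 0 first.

Initial moves: UURDRD
Fold: move[4]->D => UURDDD (positions: [(0, 0), (0, 1), (0, 2), (1, 2), (1, 1), (1, 0), (1, -1)])
Fold: move[0]->R => RURDDD (positions: [(0, 0), (1, 0), (1, 1), (2, 1), (2, 0), (2, -1), (2, -2)])
Fold: move[3]->R => RURRDD (positions: [(0, 0), (1, 0), (1, 1), (2, 1), (3, 1), (3, 0), (3, -1)])
Fold: move[1]->D => RDRRDD (positions: [(0, 0), (1, 0), (1, -1), (2, -1), (3, -1), (3, -2), (3, -3)])

Answer: (0,0) (1,0) (1,-1) (2,-1) (3,-1) (3,-2) (3,-3)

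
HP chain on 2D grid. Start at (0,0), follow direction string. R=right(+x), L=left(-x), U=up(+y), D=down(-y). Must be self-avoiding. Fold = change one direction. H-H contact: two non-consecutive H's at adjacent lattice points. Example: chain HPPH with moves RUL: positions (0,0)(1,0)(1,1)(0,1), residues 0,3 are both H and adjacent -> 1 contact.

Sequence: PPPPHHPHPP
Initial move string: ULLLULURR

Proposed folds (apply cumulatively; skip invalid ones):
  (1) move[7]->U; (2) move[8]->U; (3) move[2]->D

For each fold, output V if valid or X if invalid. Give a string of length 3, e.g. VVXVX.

Answer: VVV

Derivation:
Initial: ULLLULURR -> [(0, 0), (0, 1), (-1, 1), (-2, 1), (-3, 1), (-3, 2), (-4, 2), (-4, 3), (-3, 3), (-2, 3)]
Fold 1: move[7]->U => ULLLULUUR VALID
Fold 2: move[8]->U => ULLLULUUU VALID
Fold 3: move[2]->D => ULDLULUUU VALID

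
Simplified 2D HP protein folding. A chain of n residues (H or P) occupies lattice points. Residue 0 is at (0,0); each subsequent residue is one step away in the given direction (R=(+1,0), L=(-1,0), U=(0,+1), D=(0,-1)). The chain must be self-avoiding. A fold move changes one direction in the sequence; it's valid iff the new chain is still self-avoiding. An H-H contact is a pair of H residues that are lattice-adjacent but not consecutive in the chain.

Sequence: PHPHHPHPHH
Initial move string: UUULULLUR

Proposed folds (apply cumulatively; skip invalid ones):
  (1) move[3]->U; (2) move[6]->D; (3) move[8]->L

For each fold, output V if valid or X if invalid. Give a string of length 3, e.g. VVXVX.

Initial: UUULULLUR -> [(0, 0), (0, 1), (0, 2), (0, 3), (-1, 3), (-1, 4), (-2, 4), (-3, 4), (-3, 5), (-2, 5)]
Fold 1: move[3]->U => UUUUULLUR VALID
Fold 2: move[6]->D => UUUUULDUR INVALID (collision), skipped
Fold 3: move[8]->L => UUUUULLUL VALID

Answer: VXV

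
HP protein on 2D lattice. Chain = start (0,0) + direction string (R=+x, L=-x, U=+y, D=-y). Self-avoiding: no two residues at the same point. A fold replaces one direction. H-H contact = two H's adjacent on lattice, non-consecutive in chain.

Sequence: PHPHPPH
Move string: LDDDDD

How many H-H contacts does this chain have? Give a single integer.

Positions: [(0, 0), (-1, 0), (-1, -1), (-1, -2), (-1, -3), (-1, -4), (-1, -5)]
No H-H contacts found.

Answer: 0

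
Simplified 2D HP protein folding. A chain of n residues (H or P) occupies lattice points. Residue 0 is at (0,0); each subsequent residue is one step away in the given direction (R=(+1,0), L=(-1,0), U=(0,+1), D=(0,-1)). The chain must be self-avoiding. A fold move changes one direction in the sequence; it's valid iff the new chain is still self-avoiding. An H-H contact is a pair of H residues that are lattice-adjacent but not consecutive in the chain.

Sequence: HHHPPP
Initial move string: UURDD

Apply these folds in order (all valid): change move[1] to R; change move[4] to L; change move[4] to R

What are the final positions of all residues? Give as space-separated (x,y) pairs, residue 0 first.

Initial moves: UURDD
Fold: move[1]->R => URRDD (positions: [(0, 0), (0, 1), (1, 1), (2, 1), (2, 0), (2, -1)])
Fold: move[4]->L => URRDL (positions: [(0, 0), (0, 1), (1, 1), (2, 1), (2, 0), (1, 0)])
Fold: move[4]->R => URRDR (positions: [(0, 0), (0, 1), (1, 1), (2, 1), (2, 0), (3, 0)])

Answer: (0,0) (0,1) (1,1) (2,1) (2,0) (3,0)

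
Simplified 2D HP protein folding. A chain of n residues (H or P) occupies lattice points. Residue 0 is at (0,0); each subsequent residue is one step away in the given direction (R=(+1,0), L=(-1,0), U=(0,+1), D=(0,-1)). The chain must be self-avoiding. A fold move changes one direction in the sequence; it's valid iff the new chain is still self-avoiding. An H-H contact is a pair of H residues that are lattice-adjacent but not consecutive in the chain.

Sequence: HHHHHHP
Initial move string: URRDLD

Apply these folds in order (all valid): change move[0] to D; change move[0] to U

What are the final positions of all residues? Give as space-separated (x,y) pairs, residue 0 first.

Answer: (0,0) (0,1) (1,1) (2,1) (2,0) (1,0) (1,-1)

Derivation:
Initial moves: URRDLD
Fold: move[0]->D => DRRDLD (positions: [(0, 0), (0, -1), (1, -1), (2, -1), (2, -2), (1, -2), (1, -3)])
Fold: move[0]->U => URRDLD (positions: [(0, 0), (0, 1), (1, 1), (2, 1), (2, 0), (1, 0), (1, -1)])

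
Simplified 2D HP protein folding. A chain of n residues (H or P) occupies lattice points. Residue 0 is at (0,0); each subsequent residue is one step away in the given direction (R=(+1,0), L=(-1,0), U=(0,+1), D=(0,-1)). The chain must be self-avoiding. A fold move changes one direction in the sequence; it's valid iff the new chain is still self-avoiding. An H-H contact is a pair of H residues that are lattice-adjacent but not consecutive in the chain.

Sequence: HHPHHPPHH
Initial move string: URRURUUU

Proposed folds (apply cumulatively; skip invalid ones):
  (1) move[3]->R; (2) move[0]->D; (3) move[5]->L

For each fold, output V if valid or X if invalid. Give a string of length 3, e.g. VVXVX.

Initial: URRURUUU -> [(0, 0), (0, 1), (1, 1), (2, 1), (2, 2), (3, 2), (3, 3), (3, 4), (3, 5)]
Fold 1: move[3]->R => URRRRUUU VALID
Fold 2: move[0]->D => DRRRRUUU VALID
Fold 3: move[5]->L => DRRRRLUU INVALID (collision), skipped

Answer: VVX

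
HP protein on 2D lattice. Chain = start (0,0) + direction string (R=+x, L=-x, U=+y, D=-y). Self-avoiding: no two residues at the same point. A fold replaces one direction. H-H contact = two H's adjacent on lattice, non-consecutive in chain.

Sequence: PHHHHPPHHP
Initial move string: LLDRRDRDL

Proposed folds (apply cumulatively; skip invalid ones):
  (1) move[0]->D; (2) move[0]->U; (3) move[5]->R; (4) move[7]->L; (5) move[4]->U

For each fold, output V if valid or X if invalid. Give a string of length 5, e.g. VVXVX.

Initial: LLDRRDRDL -> [(0, 0), (-1, 0), (-2, 0), (-2, -1), (-1, -1), (0, -1), (0, -2), (1, -2), (1, -3), (0, -3)]
Fold 1: move[0]->D => DLDRRDRDL VALID
Fold 2: move[0]->U => ULDRRDRDL INVALID (collision), skipped
Fold 3: move[5]->R => DLDRRRRDL VALID
Fold 4: move[7]->L => DLDRRRRLL INVALID (collision), skipped
Fold 5: move[4]->U => DLDRURRDL INVALID (collision), skipped

Answer: VXVXX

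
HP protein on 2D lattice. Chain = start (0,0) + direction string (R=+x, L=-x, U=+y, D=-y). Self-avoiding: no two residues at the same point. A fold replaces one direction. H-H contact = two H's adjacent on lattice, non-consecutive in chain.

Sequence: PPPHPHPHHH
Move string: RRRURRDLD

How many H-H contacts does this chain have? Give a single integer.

Positions: [(0, 0), (1, 0), (2, 0), (3, 0), (3, 1), (4, 1), (5, 1), (5, 0), (4, 0), (4, -1)]
H-H contact: residue 3 @(3,0) - residue 8 @(4, 0)
H-H contact: residue 5 @(4,1) - residue 8 @(4, 0)

Answer: 2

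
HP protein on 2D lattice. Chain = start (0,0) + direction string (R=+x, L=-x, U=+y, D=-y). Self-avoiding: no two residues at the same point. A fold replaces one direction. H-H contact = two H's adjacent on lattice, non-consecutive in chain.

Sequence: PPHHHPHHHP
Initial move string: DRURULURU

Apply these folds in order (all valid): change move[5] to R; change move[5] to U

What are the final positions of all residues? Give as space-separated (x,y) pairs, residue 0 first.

Initial moves: DRURULURU
Fold: move[5]->R => DRURURURU (positions: [(0, 0), (0, -1), (1, -1), (1, 0), (2, 0), (2, 1), (3, 1), (3, 2), (4, 2), (4, 3)])
Fold: move[5]->U => DRURUUURU (positions: [(0, 0), (0, -1), (1, -1), (1, 0), (2, 0), (2, 1), (2, 2), (2, 3), (3, 3), (3, 4)])

Answer: (0,0) (0,-1) (1,-1) (1,0) (2,0) (2,1) (2,2) (2,3) (3,3) (3,4)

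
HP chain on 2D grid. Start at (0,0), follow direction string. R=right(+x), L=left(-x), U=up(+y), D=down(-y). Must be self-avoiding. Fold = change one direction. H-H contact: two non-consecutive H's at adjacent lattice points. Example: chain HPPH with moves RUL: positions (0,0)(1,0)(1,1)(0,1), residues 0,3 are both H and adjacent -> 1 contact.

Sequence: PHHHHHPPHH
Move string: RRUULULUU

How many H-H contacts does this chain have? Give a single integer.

Answer: 0

Derivation:
Positions: [(0, 0), (1, 0), (2, 0), (2, 1), (2, 2), (1, 2), (1, 3), (0, 3), (0, 4), (0, 5)]
No H-H contacts found.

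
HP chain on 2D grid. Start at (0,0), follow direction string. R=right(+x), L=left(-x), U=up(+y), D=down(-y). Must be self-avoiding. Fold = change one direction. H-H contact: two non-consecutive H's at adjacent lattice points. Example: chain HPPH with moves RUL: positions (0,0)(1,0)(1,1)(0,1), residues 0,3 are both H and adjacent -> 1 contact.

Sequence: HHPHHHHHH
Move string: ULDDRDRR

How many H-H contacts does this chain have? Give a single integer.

Answer: 2

Derivation:
Positions: [(0, 0), (0, 1), (-1, 1), (-1, 0), (-1, -1), (0, -1), (0, -2), (1, -2), (2, -2)]
H-H contact: residue 0 @(0,0) - residue 3 @(-1, 0)
H-H contact: residue 0 @(0,0) - residue 5 @(0, -1)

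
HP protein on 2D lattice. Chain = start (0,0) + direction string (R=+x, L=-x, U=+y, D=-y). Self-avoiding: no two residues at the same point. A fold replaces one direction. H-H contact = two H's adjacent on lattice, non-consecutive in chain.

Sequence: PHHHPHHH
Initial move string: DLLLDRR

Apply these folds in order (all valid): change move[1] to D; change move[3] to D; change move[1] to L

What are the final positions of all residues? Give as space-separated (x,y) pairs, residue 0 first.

Initial moves: DLLLDRR
Fold: move[1]->D => DDLLDRR (positions: [(0, 0), (0, -1), (0, -2), (-1, -2), (-2, -2), (-2, -3), (-1, -3), (0, -3)])
Fold: move[3]->D => DDLDDRR (positions: [(0, 0), (0, -1), (0, -2), (-1, -2), (-1, -3), (-1, -4), (0, -4), (1, -4)])
Fold: move[1]->L => DLLDDRR (positions: [(0, 0), (0, -1), (-1, -1), (-2, -1), (-2, -2), (-2, -3), (-1, -3), (0, -3)])

Answer: (0,0) (0,-1) (-1,-1) (-2,-1) (-2,-2) (-2,-3) (-1,-3) (0,-3)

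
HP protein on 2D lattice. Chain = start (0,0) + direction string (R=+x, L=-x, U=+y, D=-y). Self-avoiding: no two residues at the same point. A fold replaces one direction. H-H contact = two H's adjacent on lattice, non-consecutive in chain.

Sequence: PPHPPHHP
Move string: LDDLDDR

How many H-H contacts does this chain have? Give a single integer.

Positions: [(0, 0), (-1, 0), (-1, -1), (-1, -2), (-2, -2), (-2, -3), (-2, -4), (-1, -4)]
No H-H contacts found.

Answer: 0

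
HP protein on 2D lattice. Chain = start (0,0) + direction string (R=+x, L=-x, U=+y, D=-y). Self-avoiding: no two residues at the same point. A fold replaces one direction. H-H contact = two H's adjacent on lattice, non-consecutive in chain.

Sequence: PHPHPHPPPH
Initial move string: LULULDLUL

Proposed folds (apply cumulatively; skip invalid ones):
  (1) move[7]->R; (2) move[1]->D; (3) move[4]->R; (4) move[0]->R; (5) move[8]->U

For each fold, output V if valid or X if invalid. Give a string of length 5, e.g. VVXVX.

Initial: LULULDLUL -> [(0, 0), (-1, 0), (-1, 1), (-2, 1), (-2, 2), (-3, 2), (-3, 1), (-4, 1), (-4, 2), (-5, 2)]
Fold 1: move[7]->R => LULULDLRL INVALID (collision), skipped
Fold 2: move[1]->D => LDLULDLUL VALID
Fold 3: move[4]->R => LDLURDLUL INVALID (collision), skipped
Fold 4: move[0]->R => RDLULDLUL INVALID (collision), skipped
Fold 5: move[8]->U => LDLULDLUU VALID

Answer: XVXXV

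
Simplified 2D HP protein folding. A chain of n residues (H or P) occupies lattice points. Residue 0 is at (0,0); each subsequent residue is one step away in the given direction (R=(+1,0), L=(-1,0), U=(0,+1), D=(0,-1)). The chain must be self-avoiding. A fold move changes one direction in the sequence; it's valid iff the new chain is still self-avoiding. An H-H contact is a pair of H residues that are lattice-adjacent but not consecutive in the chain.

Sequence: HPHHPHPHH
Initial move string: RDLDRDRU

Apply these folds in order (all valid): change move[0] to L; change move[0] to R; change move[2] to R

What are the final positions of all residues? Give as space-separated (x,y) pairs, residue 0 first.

Answer: (0,0) (1,0) (1,-1) (2,-1) (2,-2) (3,-2) (3,-3) (4,-3) (4,-2)

Derivation:
Initial moves: RDLDRDRU
Fold: move[0]->L => LDLDRDRU (positions: [(0, 0), (-1, 0), (-1, -1), (-2, -1), (-2, -2), (-1, -2), (-1, -3), (0, -3), (0, -2)])
Fold: move[0]->R => RDLDRDRU (positions: [(0, 0), (1, 0), (1, -1), (0, -1), (0, -2), (1, -2), (1, -3), (2, -3), (2, -2)])
Fold: move[2]->R => RDRDRDRU (positions: [(0, 0), (1, 0), (1, -1), (2, -1), (2, -2), (3, -2), (3, -3), (4, -3), (4, -2)])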